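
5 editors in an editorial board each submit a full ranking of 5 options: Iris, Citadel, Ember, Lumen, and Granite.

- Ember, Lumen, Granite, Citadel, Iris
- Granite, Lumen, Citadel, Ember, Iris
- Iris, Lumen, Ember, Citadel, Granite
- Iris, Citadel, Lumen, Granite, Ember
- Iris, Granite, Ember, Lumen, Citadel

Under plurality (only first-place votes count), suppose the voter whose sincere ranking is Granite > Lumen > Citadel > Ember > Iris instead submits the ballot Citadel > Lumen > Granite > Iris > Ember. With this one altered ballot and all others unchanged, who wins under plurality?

First-place totals with the altered ballot: Iris 3, Citadel 1, Ember 1, Lumen 0, Granite 0.
The winner is unchanged: still Iris.

Iris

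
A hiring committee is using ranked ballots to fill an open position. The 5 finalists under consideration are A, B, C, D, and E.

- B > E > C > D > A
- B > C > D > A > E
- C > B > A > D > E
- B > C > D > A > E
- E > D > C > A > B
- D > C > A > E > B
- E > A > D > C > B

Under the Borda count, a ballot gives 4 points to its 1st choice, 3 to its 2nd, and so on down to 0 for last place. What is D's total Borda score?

Borda scores:
  A: 0 + 1 + 2 + 1 + 1 + 2 + 3 = 10
  B: 4 + 4 + 3 + 4 + 0 + 0 + 0 = 15
  C: 2 + 3 + 4 + 3 + 2 + 3 + 1 = 18
  D: 1 + 2 + 1 + 2 + 3 + 4 + 2 = 15
  E: 3 + 0 + 0 + 0 + 4 + 1 + 4 = 12

15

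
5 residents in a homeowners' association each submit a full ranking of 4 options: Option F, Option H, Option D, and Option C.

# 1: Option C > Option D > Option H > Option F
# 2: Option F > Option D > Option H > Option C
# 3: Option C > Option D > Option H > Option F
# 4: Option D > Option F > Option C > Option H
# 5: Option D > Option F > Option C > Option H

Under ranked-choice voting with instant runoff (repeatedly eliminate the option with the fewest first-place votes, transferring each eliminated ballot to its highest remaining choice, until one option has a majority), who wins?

Round 1: Option D 2, Option C 2, Option F 1, Option H 0. Option H has the fewest and is eliminated.
Round 2: Option D 2, Option C 2, Option F 1. Option F has the fewest and is eliminated.
Round 3: Option D 3, Option C 2. Option D has a majority.

Option D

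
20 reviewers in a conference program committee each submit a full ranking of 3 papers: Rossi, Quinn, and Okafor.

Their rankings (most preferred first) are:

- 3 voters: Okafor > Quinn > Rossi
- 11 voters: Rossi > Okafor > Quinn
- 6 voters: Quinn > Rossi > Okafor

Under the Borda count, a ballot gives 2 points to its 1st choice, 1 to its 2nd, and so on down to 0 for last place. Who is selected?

Rossi

Borda scores:
  Rossi: 3·0 + 11·2 + 6·1 = 28
  Quinn: 3·1 + 11·0 + 6·2 = 15
  Okafor: 3·2 + 11·1 + 6·0 = 17
Rossi has the highest total.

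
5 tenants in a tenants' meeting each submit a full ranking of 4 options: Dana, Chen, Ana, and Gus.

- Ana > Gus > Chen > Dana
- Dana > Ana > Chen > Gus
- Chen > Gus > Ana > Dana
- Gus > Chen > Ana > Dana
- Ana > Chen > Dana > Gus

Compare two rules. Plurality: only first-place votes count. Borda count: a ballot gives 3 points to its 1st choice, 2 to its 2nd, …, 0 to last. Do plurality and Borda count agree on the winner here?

Plurality first-place counts: Dana 1, Chen 1, Ana 2, Gus 1 → Ana.
Borda totals: Dana 4, Chen 9, Ana 10, Gus 7 → Ana.
The two rules agree on Ana.

Yes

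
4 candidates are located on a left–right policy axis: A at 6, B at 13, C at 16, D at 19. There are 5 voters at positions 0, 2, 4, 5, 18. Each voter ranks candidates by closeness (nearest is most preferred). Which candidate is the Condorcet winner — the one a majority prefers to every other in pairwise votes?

A

With single-peaked preferences on a line, the Condorcet winner is the candidate closest to the median voter.
The median voter (position 4) is closest to A at 6.
Check: A vs D — voters closer to A: 4 of 5.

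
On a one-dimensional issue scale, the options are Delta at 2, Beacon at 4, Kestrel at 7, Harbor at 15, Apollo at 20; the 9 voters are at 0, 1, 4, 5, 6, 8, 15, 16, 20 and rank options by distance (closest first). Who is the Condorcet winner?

With single-peaked preferences on a line, the Condorcet winner is the candidate closest to the median voter.
The median voter (position 6) is closest to Kestrel at 7.
Check: Kestrel vs Harbor — voters closer to Kestrel: 6 of 9.

Kestrel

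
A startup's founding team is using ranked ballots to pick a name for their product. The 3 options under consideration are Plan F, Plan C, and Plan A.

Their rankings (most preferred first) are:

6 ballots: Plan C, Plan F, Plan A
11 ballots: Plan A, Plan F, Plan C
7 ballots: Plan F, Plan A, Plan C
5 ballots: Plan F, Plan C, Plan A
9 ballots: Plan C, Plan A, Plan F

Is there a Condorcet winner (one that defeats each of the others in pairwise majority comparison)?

Head-to-head results (38 voters total):
Plan F vs Plan C: Plan F wins 23–15.
Plan F vs Plan A: Plan A wins 20–18.
Plan C vs Plan A: Plan C wins 20–18.
No candidate beats all others: Plan F beats Plan C beats Plan A beats Plan F, a majority cycle.

No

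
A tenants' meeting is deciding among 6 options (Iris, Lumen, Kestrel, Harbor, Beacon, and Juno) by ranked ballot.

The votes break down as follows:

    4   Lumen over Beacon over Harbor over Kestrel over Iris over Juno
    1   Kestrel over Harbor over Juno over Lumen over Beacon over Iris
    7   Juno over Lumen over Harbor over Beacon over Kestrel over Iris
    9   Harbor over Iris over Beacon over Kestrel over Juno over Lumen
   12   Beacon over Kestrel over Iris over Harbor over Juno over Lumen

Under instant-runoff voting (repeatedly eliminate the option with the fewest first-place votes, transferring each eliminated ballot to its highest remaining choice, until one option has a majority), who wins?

Harbor

Round 1: Beacon 12, Harbor 9, Juno 7, Lumen 4, Kestrel 1, Iris 0. Iris has the fewest and is eliminated.
Round 2: Beacon 12, Harbor 9, Juno 7, Lumen 4, Kestrel 1. Kestrel has the fewest and is eliminated.
Round 3: Beacon 12, Harbor 10, Juno 7, Lumen 4. Lumen has the fewest and is eliminated.
Round 4: Beacon 16, Harbor 10, Juno 7. Juno has the fewest and is eliminated.
Round 5: Harbor 17, Beacon 16. Harbor has a majority.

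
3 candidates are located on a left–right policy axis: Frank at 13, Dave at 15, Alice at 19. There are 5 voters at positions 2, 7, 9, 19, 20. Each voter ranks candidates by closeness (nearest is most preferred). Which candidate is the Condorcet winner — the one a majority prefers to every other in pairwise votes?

Frank

With single-peaked preferences on a line, the Condorcet winner is the candidate closest to the median voter.
The median voter (position 9) is closest to Frank at 13.
Check: Frank vs Alice — voters closer to Frank: 3 of 5.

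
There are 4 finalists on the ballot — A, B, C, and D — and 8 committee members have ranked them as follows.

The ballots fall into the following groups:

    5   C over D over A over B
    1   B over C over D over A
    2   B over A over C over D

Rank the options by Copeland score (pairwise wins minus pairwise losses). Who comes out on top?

C

Pairwise results:
  A vs B: A wins 5–3.
  A vs C: C wins 6–2.
  A vs D: D wins 6–2.
  B vs C: C wins 5–3.
  B vs D: D wins 5–3.
  C vs D: C wins 8–0.
Copeland scores (wins − losses):
  A: 1 − 2 = -1
  B: 0 − 3 = -3
  C: 3 − 0 = 3
  D: 2 − 1 = 1
C has the best Copeland score.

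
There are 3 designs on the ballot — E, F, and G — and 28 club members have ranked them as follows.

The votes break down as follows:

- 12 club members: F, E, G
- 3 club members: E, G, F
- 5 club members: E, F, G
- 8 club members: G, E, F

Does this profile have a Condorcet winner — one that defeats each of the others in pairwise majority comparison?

Head-to-head results (28 voters total):
E vs F: E wins 16–12.
E vs G: E wins 20–8.
F vs G: F wins 17–11.
E beats each rival — F (16–12), G (20–8) — so E is the Condorcet winner.

Yes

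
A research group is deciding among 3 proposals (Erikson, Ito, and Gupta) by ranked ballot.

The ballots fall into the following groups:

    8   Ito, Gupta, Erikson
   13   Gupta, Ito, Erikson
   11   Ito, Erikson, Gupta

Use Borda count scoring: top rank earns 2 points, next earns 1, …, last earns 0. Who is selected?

Borda scores:
  Erikson: 8·0 + 13·0 + 11·1 = 11
  Ito: 8·2 + 13·1 + 11·2 = 51
  Gupta: 8·1 + 13·2 + 11·0 = 34
Ito has the highest total.

Ito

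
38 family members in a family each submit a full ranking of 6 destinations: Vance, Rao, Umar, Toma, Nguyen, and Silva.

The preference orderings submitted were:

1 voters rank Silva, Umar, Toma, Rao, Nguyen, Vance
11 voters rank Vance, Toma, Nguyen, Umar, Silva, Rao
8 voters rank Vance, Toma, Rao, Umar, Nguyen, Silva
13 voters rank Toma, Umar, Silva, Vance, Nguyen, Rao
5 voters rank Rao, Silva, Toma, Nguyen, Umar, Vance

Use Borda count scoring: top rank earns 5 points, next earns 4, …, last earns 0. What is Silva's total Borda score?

75

Borda scores:
  Vance: 0 + 11·5 + 8·5 + 13·2 + 5·0 = 121
  Rao: 2 + 11·0 + 8·3 + 13·0 + 5·5 = 51
  Umar: 4 + 11·2 + 8·2 + 13·4 + 5·1 = 99
  Toma: 3 + 11·4 + 8·4 + 13·5 + 5·3 = 159
  Nguyen: 1 + 11·3 + 8·1 + 13·1 + 5·2 = 65
  Silva: 5 + 11·1 + 8·0 + 13·3 + 5·4 = 75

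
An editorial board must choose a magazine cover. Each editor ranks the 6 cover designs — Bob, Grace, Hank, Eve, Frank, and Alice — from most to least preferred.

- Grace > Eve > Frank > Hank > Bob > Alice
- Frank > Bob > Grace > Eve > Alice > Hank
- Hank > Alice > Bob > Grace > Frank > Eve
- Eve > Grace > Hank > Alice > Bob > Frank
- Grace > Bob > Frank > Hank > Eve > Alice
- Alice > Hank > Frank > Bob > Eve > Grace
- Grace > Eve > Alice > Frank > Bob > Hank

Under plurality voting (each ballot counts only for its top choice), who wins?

Grace

First-place vote totals:
  Bob: 0
  Grace: 3
  Hank: 1
  Eve: 1
  Frank: 1
  Alice: 1
Grace has the most first-place votes.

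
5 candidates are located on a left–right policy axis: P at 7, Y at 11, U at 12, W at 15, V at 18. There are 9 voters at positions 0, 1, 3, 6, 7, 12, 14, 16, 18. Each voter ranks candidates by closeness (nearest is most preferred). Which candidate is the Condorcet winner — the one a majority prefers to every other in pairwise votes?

With single-peaked preferences on a line, the Condorcet winner is the candidate closest to the median voter.
The median voter (position 7) is closest to P at 7.
Check: P vs W — voters closer to P: 5 of 9.

P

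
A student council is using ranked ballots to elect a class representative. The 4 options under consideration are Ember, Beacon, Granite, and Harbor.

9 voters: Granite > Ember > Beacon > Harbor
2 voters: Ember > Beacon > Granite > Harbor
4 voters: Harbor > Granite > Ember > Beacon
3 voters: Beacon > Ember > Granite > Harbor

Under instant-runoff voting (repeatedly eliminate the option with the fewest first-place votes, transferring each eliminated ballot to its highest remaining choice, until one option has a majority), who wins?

Granite

Round 1: Granite 9, Harbor 4, Beacon 3, Ember 2. Ember has the fewest and is eliminated.
Round 2: Granite 9, Beacon 5, Harbor 4. Harbor has the fewest and is eliminated.
Round 3: Granite 13, Beacon 5. Granite has a majority.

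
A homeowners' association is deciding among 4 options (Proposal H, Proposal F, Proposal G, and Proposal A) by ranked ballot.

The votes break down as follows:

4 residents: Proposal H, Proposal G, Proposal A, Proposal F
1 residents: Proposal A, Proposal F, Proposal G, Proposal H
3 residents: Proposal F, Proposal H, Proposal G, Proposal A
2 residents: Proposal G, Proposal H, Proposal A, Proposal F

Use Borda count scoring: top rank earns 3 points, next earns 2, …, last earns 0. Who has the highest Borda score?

Borda scores:
  Proposal H: 4·3 + 0 + 3·2 + 2·2 = 22
  Proposal F: 4·0 + 2 + 3·3 + 2·0 = 11
  Proposal G: 4·2 + 1 + 3·1 + 2·3 = 18
  Proposal A: 4·1 + 3 + 3·0 + 2·1 = 9
Proposal H has the highest total.

Proposal H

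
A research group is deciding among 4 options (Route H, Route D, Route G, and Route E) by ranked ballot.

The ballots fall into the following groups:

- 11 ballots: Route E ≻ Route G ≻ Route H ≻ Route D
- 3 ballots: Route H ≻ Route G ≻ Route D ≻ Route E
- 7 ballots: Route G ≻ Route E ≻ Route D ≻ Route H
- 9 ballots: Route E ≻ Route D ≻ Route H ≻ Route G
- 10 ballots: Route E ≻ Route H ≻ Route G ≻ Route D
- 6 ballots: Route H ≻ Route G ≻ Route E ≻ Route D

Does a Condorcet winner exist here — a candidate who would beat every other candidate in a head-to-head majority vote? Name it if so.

Head-to-head results (46 voters total):
Route H vs Route D: Route H wins 30–16.
Route H vs Route G: Route H wins 28–18.
Route H vs Route E: Route E wins 37–9.
Route D vs Route G: Route G wins 37–9.
Route D vs Route E: Route E wins 43–3.
Route G vs Route E: Route E wins 30–16.
Route E beats each rival — Route H (37–9), Route D (43–3), Route G (30–16) — so Route E is the Condorcet winner.

Route E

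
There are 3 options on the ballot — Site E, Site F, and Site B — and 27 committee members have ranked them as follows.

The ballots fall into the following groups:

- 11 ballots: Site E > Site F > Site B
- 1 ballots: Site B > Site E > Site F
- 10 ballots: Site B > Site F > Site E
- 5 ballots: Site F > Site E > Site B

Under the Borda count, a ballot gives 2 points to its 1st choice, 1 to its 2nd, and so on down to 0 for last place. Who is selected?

Borda scores:
  Site E: 11·2 + 1 + 10·0 + 5·1 = 28
  Site F: 11·1 + 0 + 10·1 + 5·2 = 31
  Site B: 11·0 + 2 + 10·2 + 5·0 = 22
Site F has the highest total.

Site F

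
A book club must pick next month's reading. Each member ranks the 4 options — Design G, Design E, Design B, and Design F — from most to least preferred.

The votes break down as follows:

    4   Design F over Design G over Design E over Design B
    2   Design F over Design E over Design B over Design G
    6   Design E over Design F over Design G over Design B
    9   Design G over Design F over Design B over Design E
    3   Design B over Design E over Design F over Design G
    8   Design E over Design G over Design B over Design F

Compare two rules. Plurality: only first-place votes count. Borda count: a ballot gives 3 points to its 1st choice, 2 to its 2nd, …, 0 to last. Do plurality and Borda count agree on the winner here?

No

Plurality first-place counts: Design G 9, Design E 14, Design B 3, Design F 6 → Design E.
Borda totals: Design G 57, Design E 56, Design B 28, Design F 51 → Design G.
The two rules disagree: plurality picks Design E, Borda picks Design G.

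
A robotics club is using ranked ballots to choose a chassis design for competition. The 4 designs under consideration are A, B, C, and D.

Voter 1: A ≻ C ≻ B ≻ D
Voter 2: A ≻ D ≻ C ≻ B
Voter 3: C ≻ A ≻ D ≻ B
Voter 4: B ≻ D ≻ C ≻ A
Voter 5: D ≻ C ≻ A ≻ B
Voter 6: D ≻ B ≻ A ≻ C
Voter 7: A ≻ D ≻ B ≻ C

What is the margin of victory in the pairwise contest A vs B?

3

Ballots ranking A above B: 5.
Ballots ranking B above A: 2.
A wins 5–2, a margin of 3.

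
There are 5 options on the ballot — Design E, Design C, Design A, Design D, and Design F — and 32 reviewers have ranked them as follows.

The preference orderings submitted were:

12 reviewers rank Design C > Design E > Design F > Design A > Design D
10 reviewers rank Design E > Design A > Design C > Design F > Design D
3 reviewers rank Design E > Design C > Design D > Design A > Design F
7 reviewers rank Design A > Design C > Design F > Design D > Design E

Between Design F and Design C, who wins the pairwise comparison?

Design C

Ballots ranking Design F above Design C: 0.
Ballots ranking Design C above Design F: 12+10+3+7 = 32.
Design C wins the head-to-head, 32–0.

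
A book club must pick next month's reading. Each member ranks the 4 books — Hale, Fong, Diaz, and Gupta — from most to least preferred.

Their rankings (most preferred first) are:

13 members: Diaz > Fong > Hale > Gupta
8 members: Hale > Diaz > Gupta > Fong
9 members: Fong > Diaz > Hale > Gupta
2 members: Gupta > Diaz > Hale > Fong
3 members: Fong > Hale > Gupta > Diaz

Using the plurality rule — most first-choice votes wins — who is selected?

First-place vote totals:
  Hale: 8
  Fong: 12
  Diaz: 13
  Gupta: 2
Diaz has the most first-place votes.

Diaz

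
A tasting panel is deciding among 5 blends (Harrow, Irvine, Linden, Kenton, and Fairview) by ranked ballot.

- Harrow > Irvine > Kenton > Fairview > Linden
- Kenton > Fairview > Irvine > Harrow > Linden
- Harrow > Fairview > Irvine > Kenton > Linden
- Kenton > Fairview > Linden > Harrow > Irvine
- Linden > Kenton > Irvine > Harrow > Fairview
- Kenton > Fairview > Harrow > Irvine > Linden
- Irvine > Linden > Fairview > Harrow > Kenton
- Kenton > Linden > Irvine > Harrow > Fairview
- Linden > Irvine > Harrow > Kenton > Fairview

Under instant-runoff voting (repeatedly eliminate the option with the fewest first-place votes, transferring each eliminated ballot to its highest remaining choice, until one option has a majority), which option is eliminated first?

Round 1: Kenton 4, Harrow 2, Linden 2, Irvine 1, Fairview 0. Fairview has the fewest and is eliminated.
Round 2: Kenton 4, Harrow 2, Linden 2, Irvine 1. Irvine has the fewest and is eliminated.
Round 3: Kenton 4, Linden 3, Harrow 2. Harrow has the fewest and is eliminated.
Round 4: Kenton 6, Linden 3. Kenton has a majority.

Fairview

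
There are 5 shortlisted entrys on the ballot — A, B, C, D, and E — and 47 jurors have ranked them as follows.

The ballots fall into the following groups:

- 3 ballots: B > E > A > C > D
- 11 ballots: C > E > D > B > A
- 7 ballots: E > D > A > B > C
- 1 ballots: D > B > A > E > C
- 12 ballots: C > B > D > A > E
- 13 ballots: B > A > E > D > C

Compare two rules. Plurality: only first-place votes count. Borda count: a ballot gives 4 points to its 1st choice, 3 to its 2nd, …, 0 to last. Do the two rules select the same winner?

No

Plurality first-place counts: A 0, B 16, C 23, D 1, E 7 → C.
Borda totals: A 73, B 121, C 95, D 84, E 97 → B.
The two rules disagree: plurality picks C, Borda picks B.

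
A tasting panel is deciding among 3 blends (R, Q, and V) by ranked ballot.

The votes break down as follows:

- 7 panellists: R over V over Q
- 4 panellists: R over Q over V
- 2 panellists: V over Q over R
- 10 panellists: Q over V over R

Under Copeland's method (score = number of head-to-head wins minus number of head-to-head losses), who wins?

Q

Pairwise results:
  R vs Q: Q wins 12–11.
  R vs V: V wins 12–11.
  Q vs V: Q wins 14–9.
Copeland scores (wins − losses):
  R: 0 − 2 = -2
  Q: 2 − 0 = 2
  V: 1 − 1 = 0
Q has the best Copeland score.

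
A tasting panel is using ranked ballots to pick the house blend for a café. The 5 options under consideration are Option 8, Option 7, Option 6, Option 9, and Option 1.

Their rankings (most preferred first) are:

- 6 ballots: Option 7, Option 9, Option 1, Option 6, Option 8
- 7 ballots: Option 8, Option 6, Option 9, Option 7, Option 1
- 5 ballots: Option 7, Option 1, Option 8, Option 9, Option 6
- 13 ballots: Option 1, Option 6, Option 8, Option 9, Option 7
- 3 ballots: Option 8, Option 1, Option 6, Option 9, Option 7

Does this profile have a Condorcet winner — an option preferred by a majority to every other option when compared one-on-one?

No

Head-to-head results (34 voters total):
Option 8 vs Option 7: Option 8 wins 23–11.
Option 8 vs Option 6: Option 6 wins 19–15.
Option 8 vs Option 9: Option 8 wins 28–6.
Option 8 vs Option 1: Option 1 wins 24–10.
Option 7 vs Option 6: Option 6 wins 23–11.
Option 7 vs Option 9: Option 9 wins 23–11.
Option 7 vs Option 1: Option 7 wins 18–16.
Option 6 vs Option 9: Option 6 wins 23–11.
Option 6 vs Option 1: Option 1 wins 27–7.
Option 9 vs Option 1: Option 1 wins 21–13.
No candidate beats all others: Option 8 beats Option 7 beats Option 1 beats Option 8, a majority cycle.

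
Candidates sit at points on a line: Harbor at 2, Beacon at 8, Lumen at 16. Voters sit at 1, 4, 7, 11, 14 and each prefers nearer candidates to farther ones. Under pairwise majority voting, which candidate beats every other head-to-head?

Beacon

With single-peaked preferences on a line, the Condorcet winner is the candidate closest to the median voter.
The median voter (position 7) is closest to Beacon at 8.
Check: Beacon vs Harbor — voters closer to Beacon: 3 of 5.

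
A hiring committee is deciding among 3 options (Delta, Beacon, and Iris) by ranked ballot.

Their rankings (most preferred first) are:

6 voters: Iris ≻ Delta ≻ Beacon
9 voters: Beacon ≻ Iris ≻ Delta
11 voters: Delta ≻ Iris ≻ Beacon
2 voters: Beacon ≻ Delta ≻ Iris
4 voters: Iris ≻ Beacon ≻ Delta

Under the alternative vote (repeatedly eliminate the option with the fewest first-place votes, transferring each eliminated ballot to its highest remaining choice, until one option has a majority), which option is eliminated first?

Iris

Round 1: Delta 11, Beacon 11, Iris 10. Iris has the fewest and is eliminated.
Round 2: Delta 17, Beacon 15. Delta has a majority.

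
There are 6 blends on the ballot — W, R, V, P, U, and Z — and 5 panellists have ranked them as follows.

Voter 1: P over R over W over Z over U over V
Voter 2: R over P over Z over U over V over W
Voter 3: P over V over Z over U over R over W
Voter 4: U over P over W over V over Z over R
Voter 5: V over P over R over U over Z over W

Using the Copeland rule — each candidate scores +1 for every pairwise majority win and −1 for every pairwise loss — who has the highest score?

Pairwise results:
  W vs R: R wins 4–1.
  W vs V: V wins 3–2.
  W vs P: P wins 5–0.
  W vs U: U wins 4–1.
  W vs Z: Z wins 3–2.
  R vs V: V wins 3–2.
  R vs P: P wins 4–1.
  R vs U: R wins 3–2.
  R vs Z: R wins 3–2.
  V vs P: P wins 4–1.
  V vs U: U wins 3–2.
  V vs Z: V wins 3–2.
  P vs U: P wins 4–1.
  P vs Z: P wins 5–0.
  U vs Z: Z wins 3–2.
Copeland scores (wins − losses):
  W: 0 − 5 = -5
  R: 3 − 2 = 1
  V: 3 − 2 = 1
  P: 5 − 0 = 5
  U: 2 − 3 = -1
  Z: 2 − 3 = -1
P has the best Copeland score.

P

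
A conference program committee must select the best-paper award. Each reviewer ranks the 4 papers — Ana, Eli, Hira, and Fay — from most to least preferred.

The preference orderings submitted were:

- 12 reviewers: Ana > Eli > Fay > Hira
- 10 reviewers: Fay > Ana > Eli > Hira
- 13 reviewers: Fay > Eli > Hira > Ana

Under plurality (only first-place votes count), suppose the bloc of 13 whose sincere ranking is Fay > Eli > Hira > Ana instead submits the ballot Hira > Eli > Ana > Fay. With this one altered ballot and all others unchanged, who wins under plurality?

Hira

First-place totals with the altered ballot: Ana 12, Eli 0, Hira 13, Fay 10.
The switch changes the winner from Fay to Hira.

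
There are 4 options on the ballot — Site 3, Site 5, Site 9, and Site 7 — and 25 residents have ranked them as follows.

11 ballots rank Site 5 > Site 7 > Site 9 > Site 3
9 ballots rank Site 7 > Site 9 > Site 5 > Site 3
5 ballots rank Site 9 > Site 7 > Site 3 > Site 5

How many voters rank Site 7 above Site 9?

20

Ballots ranking Site 7 above Site 9: 11+9 = 20.
Ballots ranking Site 9 above Site 7: 5.
So 20 of 25 voters prefer Site 7 to Site 9.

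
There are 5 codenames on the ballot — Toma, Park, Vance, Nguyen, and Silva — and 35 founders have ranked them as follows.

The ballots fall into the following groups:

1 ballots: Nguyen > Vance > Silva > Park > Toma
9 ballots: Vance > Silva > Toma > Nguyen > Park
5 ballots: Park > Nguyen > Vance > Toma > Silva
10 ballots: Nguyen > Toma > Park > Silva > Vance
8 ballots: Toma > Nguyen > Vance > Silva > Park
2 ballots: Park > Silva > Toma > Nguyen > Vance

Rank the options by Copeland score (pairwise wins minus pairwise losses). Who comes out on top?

Toma

Pairwise results:
  Toma vs Park: Toma wins 27–8.
  Toma vs Vance: Toma wins 20–15.
  Toma vs Nguyen: Toma wins 19–16.
  Toma vs Silva: Toma wins 23–12.
  Park vs Vance: Vance wins 18–17.
  Park vs Nguyen: Nguyen wins 28–7.
  Park vs Silva: Silva wins 18–17.
  Vance vs Nguyen: Nguyen wins 26–9.
  Vance vs Silva: Vance wins 23–12.
  Nguyen vs Silva: Nguyen wins 24–11.
Copeland scores (wins − losses):
  Toma: 4 − 0 = 4
  Park: 0 − 4 = -4
  Vance: 2 − 2 = 0
  Nguyen: 3 − 1 = 2
  Silva: 1 − 3 = -2
Toma has the best Copeland score.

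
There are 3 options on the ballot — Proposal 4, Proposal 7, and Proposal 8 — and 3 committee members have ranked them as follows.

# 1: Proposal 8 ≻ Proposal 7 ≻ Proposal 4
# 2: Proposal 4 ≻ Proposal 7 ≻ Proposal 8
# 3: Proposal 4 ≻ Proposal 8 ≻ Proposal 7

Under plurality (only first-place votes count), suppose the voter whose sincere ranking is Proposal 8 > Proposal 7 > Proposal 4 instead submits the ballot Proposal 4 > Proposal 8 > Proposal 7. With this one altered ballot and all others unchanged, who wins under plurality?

First-place totals with the altered ballot: Proposal 4 3, Proposal 7 0, Proposal 8 0.
The winner is unchanged: still Proposal 4.

Proposal 4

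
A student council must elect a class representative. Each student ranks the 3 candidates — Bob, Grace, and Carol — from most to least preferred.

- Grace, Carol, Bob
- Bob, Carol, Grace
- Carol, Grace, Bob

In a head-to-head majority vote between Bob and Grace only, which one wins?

Ballots ranking Bob above Grace: 1.
Ballots ranking Grace above Bob: 2.
Grace wins the head-to-head, 2–1.

Grace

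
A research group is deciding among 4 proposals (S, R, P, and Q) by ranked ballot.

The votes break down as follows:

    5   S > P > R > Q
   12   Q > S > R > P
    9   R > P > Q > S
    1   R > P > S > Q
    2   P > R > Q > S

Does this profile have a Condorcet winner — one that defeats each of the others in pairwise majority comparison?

Head-to-head results (29 voters total):
S vs R: S wins 17–12.
S vs P: S wins 17–12.
S vs Q: Q wins 23–6.
R vs P: R wins 22–7.
R vs Q: R wins 17–12.
P vs Q: P wins 17–12.
No candidate beats all others: S beats R beats Q beats S, a majority cycle.

No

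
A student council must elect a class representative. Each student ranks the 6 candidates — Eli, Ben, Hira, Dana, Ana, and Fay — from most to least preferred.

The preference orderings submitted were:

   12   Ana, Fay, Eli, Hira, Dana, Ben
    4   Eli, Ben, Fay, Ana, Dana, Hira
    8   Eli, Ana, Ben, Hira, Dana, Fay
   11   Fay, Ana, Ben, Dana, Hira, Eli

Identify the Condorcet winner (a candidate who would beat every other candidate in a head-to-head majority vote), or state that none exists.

Ana

Head-to-head results (35 voters total):
Eli vs Ben: Eli wins 24–11.
Eli vs Hira: Eli wins 24–11.
Eli vs Dana: Eli wins 24–11.
Eli vs Ana: Ana wins 23–12.
Eli vs Fay: Fay wins 23–12.
Ben vs Hira: Ben wins 23–12.
Ben vs Dana: Ben wins 23–12.
Ben vs Ana: Ana wins 31–4.
Ben vs Fay: Fay wins 23–12.
Hira vs Dana: Hira wins 20–15.
Hira vs Ana: Ana wins 35–0.
Hira vs Fay: Fay wins 27–8.
Dana vs Ana: Ana wins 35–0.
Dana vs Fay: Fay wins 27–8.
Ana vs Fay: Ana wins 20–15.
Ana beats each rival — Eli (23–12), Ben (31–4), Hira (35–0), Dana (35–0), Fay (20–15) — so Ana is the Condorcet winner.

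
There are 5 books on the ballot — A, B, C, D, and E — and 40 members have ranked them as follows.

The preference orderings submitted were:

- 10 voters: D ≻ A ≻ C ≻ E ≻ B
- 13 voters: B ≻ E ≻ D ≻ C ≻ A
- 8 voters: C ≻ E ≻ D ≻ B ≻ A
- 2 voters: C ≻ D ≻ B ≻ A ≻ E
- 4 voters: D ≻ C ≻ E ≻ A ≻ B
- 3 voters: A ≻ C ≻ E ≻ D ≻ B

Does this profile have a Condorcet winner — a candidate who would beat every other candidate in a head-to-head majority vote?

Head-to-head results (40 voters total):
A vs B: B wins 23–17.
A vs C: C wins 27–13.
A vs D: D wins 37–3.
A vs E: E wins 25–15.
B vs C: C wins 27–13.
B vs D: D wins 27–13.
B vs E: E wins 25–15.
C vs D: D wins 27–13.
C vs E: C wins 27–13.
D vs E: E wins 24–16.
No candidate beats all others: C beats E beats D beats C, a majority cycle.

No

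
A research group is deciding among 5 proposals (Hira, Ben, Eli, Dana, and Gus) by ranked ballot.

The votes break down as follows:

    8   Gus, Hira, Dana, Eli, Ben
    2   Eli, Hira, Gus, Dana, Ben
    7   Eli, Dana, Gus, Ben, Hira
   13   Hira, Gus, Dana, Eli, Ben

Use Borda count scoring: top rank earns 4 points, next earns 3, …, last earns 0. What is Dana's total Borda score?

Borda scores:
  Hira: 8·3 + 2·3 + 7·0 + 13·4 = 82
  Ben: 8·0 + 2·0 + 7·1 + 13·0 = 7
  Eli: 8·1 + 2·4 + 7·4 + 13·1 = 57
  Dana: 8·2 + 2·1 + 7·3 + 13·2 = 65
  Gus: 8·4 + 2·2 + 7·2 + 13·3 = 89

65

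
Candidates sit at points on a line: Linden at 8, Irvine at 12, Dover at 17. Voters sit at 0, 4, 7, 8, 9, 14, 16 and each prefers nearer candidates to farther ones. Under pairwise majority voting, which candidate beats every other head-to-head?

With single-peaked preferences on a line, the Condorcet winner is the candidate closest to the median voter.
The median voter (position 8) is closest to Linden at 8.
Check: Linden vs Dover — voters closer to Linden: 5 of 7.

Linden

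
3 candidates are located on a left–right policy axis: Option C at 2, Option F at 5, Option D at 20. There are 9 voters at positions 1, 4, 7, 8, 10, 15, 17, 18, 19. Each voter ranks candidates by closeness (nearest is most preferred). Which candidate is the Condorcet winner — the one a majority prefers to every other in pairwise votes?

Option F

With single-peaked preferences on a line, the Condorcet winner is the candidate closest to the median voter.
The median voter (position 10) is closest to Option F at 5.
Check: Option F vs Option C — voters closer to Option F: 8 of 9.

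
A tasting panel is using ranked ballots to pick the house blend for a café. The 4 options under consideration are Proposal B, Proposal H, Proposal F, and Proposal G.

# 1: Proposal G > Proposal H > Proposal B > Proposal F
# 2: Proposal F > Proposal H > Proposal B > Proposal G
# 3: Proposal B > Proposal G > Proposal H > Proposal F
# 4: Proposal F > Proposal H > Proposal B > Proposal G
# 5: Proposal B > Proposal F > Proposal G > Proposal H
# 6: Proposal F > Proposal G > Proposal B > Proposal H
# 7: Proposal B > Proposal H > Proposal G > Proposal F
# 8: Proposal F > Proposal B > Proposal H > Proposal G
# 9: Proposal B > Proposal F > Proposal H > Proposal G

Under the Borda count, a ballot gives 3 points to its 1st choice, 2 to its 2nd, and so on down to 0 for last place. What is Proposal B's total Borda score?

18

Borda scores:
  Proposal B: 1 + 1 + 3 + 1 + 3 + 1 + 3 + 2 + 3 = 18
  Proposal H: 2 + 2 + 1 + 2 + 0 + 0 + 2 + 1 + 1 = 11
  Proposal F: 0 + 3 + 0 + 3 + 2 + 3 + 0 + 3 + 2 = 16
  Proposal G: 3 + 0 + 2 + 0 + 1 + 2 + 1 + 0 + 0 = 9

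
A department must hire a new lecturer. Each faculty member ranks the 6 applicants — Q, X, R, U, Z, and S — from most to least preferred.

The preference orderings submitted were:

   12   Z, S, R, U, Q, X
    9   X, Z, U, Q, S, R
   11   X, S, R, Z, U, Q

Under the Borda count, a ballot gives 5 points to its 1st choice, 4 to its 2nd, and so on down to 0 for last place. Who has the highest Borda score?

Borda scores:
  Q: 12·1 + 9·2 + 11·0 = 30
  X: 12·0 + 9·5 + 11·5 = 100
  R: 12·3 + 9·0 + 11·3 = 69
  U: 12·2 + 9·3 + 11·1 = 62
  Z: 12·5 + 9·4 + 11·2 = 118
  S: 12·4 + 9·1 + 11·4 = 101
Z has the highest total.

Z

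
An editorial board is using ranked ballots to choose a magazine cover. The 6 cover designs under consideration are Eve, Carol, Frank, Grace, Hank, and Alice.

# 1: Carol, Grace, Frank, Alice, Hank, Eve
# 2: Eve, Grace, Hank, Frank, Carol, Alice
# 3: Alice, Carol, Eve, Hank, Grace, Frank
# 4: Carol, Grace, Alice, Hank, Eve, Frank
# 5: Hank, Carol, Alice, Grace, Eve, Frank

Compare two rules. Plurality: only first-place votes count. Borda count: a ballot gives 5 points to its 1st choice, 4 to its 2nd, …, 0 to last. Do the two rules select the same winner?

Plurality first-place counts: Eve 1, Carol 2, Frank 0, Grace 0, Hank 1, Alice 1 → Carol.
Borda totals: Eve 10, Carol 19, Frank 5, Grace 15, Hank 13, Alice 13 → Carol.
The two rules agree on Carol.

Yes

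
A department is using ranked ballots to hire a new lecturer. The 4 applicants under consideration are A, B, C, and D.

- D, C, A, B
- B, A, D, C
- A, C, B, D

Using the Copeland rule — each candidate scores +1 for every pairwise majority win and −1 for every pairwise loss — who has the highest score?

Pairwise results:
  A vs B: A wins 2–1.
  A vs C: A wins 2–1.
  A vs D: A wins 2–1.
  B vs C: C wins 2–1.
  B vs D: B wins 2–1.
  C vs D: D wins 2–1.
Copeland scores (wins − losses):
  A: 3 − 0 = 3
  B: 1 − 2 = -1
  C: 1 − 2 = -1
  D: 1 − 2 = -1
A has the best Copeland score.

A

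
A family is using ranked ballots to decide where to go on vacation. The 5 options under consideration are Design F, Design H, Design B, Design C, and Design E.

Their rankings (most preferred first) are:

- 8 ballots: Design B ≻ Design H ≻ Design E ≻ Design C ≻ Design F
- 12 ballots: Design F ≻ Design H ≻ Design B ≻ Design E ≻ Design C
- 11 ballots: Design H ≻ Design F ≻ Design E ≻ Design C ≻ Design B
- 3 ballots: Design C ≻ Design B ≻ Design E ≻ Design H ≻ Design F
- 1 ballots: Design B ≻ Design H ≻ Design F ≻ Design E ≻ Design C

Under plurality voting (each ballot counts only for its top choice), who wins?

Design F

First-place vote totals:
  Design F: 12
  Design H: 11
  Design B: 9
  Design C: 3
  Design E: 0
Design F has the most first-place votes.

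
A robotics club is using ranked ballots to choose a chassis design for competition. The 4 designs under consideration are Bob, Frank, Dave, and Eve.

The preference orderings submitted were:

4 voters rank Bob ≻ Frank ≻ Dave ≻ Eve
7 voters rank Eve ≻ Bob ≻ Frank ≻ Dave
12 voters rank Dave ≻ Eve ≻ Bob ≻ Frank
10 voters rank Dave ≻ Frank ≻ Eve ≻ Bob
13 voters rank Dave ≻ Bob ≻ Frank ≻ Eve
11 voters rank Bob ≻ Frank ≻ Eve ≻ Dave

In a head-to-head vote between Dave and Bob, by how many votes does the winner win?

13

Ballots ranking Dave above Bob: 12+10+13 = 35.
Ballots ranking Bob above Dave: 4+7+11 = 22.
Dave wins 35–22, a margin of 13.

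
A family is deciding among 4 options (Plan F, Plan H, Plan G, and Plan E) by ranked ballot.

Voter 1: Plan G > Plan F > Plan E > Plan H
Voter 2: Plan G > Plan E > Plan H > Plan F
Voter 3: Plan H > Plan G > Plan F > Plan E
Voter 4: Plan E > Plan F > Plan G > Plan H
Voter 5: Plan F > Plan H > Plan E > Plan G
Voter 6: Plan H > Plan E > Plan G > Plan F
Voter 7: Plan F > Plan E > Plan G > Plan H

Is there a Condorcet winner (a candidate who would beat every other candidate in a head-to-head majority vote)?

No

Head-to-head results (7 voters total):
Plan F vs Plan H: Plan F wins 4–3.
Plan F vs Plan G: Plan G wins 4–3.
Plan F vs Plan E: Plan F wins 4–3.
Plan H vs Plan G: Plan G wins 4–3.
Plan H vs Plan E: Plan E wins 4–3.
Plan G vs Plan E: Plan E wins 4–3.
No candidate beats all others: Plan F beats Plan E beats Plan G beats Plan F, a majority cycle.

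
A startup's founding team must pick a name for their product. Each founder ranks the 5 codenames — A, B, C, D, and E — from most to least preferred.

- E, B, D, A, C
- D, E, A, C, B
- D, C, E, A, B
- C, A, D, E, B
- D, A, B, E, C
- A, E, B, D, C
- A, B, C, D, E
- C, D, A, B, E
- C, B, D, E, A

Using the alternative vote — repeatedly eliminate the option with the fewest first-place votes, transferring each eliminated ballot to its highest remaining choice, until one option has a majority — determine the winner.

D

Round 1: C 3, D 3, A 2, E 1, B 0. B has the fewest and is eliminated.
Round 2: C 3, D 3, A 2, E 1. E has the fewest and is eliminated.
Round 3: D 4, C 3, A 2. A has the fewest and is eliminated.
Round 4: D 5, C 4. D has a majority.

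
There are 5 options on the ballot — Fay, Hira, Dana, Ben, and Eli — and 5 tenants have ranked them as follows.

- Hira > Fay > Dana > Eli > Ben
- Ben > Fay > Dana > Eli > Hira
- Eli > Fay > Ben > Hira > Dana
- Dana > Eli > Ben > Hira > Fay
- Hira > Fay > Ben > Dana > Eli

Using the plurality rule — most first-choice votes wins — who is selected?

Hira

First-place vote totals:
  Fay: 0
  Hira: 2
  Dana: 1
  Ben: 1
  Eli: 1
Hira has the most first-place votes.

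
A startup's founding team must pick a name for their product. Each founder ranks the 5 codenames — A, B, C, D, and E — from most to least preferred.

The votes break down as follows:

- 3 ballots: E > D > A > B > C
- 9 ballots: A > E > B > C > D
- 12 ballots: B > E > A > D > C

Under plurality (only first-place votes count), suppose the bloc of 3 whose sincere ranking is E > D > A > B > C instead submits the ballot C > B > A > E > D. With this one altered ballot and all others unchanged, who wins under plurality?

First-place totals with the altered ballot: A 9, B 12, C 3, D 0, E 0.
The winner is unchanged: still B.

B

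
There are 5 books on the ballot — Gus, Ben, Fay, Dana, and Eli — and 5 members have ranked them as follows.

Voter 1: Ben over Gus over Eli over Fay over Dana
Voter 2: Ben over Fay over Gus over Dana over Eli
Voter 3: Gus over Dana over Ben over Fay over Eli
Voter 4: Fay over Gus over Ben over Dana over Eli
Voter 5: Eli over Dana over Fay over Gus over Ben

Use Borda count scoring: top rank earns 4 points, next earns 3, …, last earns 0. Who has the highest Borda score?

Gus

Borda scores:
  Gus: 3 + 2 + 4 + 3 + 1 = 13
  Ben: 4 + 4 + 2 + 2 + 0 = 12
  Fay: 1 + 3 + 1 + 4 + 2 = 11
  Dana: 0 + 1 + 3 + 1 + 3 = 8
  Eli: 2 + 0 + 0 + 0 + 4 = 6
Gus has the highest total.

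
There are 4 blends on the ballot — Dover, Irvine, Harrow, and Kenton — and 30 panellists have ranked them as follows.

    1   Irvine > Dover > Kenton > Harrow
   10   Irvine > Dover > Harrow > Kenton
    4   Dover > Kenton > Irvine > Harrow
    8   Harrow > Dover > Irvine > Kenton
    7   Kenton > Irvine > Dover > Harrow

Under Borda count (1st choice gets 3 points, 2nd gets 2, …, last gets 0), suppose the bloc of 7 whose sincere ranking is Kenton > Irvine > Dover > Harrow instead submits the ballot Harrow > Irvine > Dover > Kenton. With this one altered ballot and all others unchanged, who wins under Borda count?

Irvine

Borda totals with the altered ballot: Dover 57, Irvine 59, Harrow 55, Kenton 9.
The winner is unchanged: still Irvine.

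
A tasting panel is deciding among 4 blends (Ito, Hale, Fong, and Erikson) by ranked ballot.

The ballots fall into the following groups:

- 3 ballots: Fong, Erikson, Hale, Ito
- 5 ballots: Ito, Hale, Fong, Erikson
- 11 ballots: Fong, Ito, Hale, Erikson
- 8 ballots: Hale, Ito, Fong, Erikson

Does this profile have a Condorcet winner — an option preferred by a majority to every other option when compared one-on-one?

Yes

Head-to-head results (27 voters total):
Ito vs Hale: Ito wins 16–11.
Ito vs Fong: Fong wins 14–13.
Ito vs Erikson: Ito wins 24–3.
Hale vs Fong: Fong wins 14–13.
Hale vs Erikson: Hale wins 24–3.
Fong vs Erikson: Fong wins 27–0.
Fong beats each rival — Ito (14–13), Hale (14–13), Erikson (27–0) — so Fong is the Condorcet winner.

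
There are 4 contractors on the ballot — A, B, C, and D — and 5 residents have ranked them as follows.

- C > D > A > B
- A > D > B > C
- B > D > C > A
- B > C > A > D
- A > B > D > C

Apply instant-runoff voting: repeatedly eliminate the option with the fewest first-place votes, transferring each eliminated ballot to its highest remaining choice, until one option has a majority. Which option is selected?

A

Round 1: A 2, B 2, C 1, D 0. D has the fewest and is eliminated.
Round 2: A 2, B 2, C 1. C has the fewest and is eliminated.
Round 3: A 3, B 2. A has a majority.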